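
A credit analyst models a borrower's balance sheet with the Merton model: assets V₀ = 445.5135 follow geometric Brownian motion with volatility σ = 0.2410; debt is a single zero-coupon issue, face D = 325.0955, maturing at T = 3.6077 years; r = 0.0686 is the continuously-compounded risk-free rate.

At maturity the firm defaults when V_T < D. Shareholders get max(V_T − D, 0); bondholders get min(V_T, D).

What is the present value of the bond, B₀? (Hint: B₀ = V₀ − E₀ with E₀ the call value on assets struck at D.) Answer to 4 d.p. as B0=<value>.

B0=245.8306

d₁ = [ln(V₀/D) + (r + σ²/2)T] / (σ√T)
   = [ln(445.5135/325.0955) + (0.0686 + 0.5·0.2410²)·3.6077] / (0.2410·√3.6077)
   = [0.315109 + 0.352258] / 0.457754 = 1.457914
d₂ = d₁ − σ√T = 1.457914 − 0.457754 = 1.000160
N(d₁) = 0.927568,  N(d₂) = 0.841383,  e^(−rT) = 0.780759
E₀ = V₀·N(d₁) − D·e^(−rT)·N(d₂)
   = 445.5135·0.927568 − 325.0955·0.780759·0.841383 = 199.682912
B₀ = V₀ − E₀ = 445.5135 − 199.682912 = 245.830588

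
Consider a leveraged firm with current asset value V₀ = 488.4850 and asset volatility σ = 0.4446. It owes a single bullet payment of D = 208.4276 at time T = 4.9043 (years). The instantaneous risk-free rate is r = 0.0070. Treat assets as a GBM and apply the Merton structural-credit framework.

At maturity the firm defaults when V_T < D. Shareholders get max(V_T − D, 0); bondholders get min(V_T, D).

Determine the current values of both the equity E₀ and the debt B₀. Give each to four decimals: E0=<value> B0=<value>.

d₁ = [ln(V₀/D) + (r + σ²/2)T] / (σ√T)
   = [ln(488.4850/208.4276) + (0.0070 + 0.5·0.4446²)·4.9043] / (0.4446·√4.9043)
   = [0.851717 + 0.519045] / 0.984596 = 1.392207
d₂ = d₁ − σ√T = 1.392207 − 0.984596 = 0.407612
N(d₁) = 0.918070,  N(d₂) = 0.658221,  e^(−rT) = 0.966252
E₀ = V₀·N(d₁) − D·e^(−rT)·N(d₂)
   = 488.4850·0.918070 − 208.4276·0.966252·0.658221 = 315.902051
B₀ = V₀ − E₀ = 488.4850 − 315.902051 = 172.582949

E0=315.9021 B0=172.5829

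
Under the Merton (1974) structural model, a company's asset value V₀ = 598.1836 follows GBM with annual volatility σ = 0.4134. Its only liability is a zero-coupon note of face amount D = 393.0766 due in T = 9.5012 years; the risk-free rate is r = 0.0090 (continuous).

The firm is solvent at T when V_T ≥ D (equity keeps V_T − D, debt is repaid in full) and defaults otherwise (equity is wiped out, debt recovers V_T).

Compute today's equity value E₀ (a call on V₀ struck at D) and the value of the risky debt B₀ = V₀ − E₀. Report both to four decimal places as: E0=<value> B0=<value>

d₁ = [ln(V₀/D) + (r + σ²/2)T] / (σ√T)
   = [ln(598.1836/393.0766) + (0.0090 + 0.5·0.4134²)·9.5012] / (0.4134·√9.5012)
   = [0.419893 + 0.897386] / 1.274265 = 1.033756
d₂ = d₁ − σ√T = 1.033756 − 1.274265 = -0.240508
N(d₁) = 0.849375,  N(d₂) = 0.404968,  e^(−rT) = 0.918043
E₀ = V₀·N(d₁) − D·e^(−rT)·N(d₂)
   = 598.1836·0.849375 − 393.0766·0.918043·0.404968 = 361.944873
B₀ = V₀ − E₀ = 598.1836 − 361.944873 = 236.238727

E0=361.9449 B0=236.2387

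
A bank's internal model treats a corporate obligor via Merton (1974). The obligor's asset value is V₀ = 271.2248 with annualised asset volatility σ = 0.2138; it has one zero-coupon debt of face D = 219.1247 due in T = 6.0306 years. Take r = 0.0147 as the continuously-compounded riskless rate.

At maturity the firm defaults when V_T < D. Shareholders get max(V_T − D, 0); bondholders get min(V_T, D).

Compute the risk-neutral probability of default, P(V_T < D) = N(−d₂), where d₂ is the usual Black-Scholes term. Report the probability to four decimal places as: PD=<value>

PD=0.3773

d₁ = [ln(V₀/D) + (r + σ²/2)T] / (σ√T)
   = [ln(271.2248/219.1247) + (0.0147 + 0.5·0.2138²)·6.0306] / (0.2138·√6.0306)
   = [0.213307 + 0.226481] / 0.525035 = 0.837635
d₂ = d₁ − σ√T = 0.837635 − 0.525035 = 0.312601
risk-neutral PD = N(−d₂) = N(-0.312601) = 0.377292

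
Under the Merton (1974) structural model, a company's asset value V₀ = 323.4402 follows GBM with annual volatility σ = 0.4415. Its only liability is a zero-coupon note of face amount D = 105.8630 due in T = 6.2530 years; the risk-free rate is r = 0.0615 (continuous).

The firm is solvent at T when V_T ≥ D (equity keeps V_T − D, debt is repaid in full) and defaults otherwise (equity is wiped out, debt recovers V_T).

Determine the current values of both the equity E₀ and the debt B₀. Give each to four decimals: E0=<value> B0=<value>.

E0=257.4391 B0=66.0011

d₁ = [ln(V₀/D) + (r + σ²/2)T] / (σ√T)
   = [ln(323.4402/105.8630) + (0.0615 + 0.5·0.4415²)·6.2530] / (0.4415·√6.2530)
   = [1.116868 + 0.993984] / 1.104015 = 1.911978
d₂ = d₁ − σ√T = 1.911978 − 1.104015 = 0.807963
N(d₁) = 0.972061,  N(d₂) = 0.790444,  e^(−rT) = 0.680750
E₀ = V₀·N(d₁) − D·e^(−rT)·N(d₂)
   = 323.4402·0.972061 − 105.8630·0.680750·0.790444 = 257.439071
B₀ = V₀ − E₀ = 323.4402 − 257.439071 = 66.001129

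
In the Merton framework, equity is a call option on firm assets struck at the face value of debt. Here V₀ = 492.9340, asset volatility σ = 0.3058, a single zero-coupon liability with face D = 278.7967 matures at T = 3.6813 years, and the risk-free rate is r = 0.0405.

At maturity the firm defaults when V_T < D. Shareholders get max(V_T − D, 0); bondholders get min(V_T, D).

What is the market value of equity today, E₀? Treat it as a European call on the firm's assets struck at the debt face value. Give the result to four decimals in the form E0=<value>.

d₁ = [ln(V₀/D) + (r + σ²/2)T] / (σ√T)
   = [ln(492.9340/278.7967) + (0.0405 + 0.5·0.3058²)·3.6813] / (0.3058·√3.6813)
   = [0.569892 + 0.321219] / 0.586730 = 1.518776
d₂ = d₁ − σ√T = 1.518776 − 0.586730 = 0.932046
N(d₁) = 0.935591,  N(d₂) = 0.824344,  e^(−rT) = 0.861489
E₀ = V₀·N(d₁) − D·e^(−rT)·N(d₂)
   = 492.9340·0.935591 − 278.7967·0.861489·0.824344 = 263.193219

E0=263.1932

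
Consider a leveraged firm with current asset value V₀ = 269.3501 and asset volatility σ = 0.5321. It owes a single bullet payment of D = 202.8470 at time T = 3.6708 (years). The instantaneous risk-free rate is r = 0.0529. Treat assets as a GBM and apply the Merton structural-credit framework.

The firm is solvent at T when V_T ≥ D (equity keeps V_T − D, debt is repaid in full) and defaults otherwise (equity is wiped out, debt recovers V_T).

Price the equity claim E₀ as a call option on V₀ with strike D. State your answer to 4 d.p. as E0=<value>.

d₁ = [ln(V₀/D) + (r + σ²/2)T] / (σ√T)
   = [ln(269.3501/202.8470) + (0.0529 + 0.5·0.5321²)·3.6708] / (0.5321·√3.6708)
   = [0.283560 + 0.713843] / 1.019468 = 0.978356
d₂ = d₁ − σ√T = 0.978356 − 1.019468 = -0.041112
N(d₁) = 0.836051,  N(d₂) = 0.483603,  e^(−rT) = 0.823505
E₀ = V₀·N(d₁) − D·e^(−rT)·N(d₂)
   = 269.3501·0.836051 − 202.8470·0.823505·0.483603 = 144.406594

E0=144.4066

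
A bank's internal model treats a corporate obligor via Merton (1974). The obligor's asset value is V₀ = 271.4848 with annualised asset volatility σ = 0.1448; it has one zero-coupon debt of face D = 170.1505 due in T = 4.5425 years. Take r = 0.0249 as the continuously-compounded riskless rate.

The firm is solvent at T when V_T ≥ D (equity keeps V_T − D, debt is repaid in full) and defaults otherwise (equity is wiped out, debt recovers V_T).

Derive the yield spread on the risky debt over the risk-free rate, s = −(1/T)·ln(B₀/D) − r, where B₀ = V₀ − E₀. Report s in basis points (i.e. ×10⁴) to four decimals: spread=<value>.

spread=10.4884

d₁ = [ln(V₀/D) + (r + σ²/2)T] / (σ√T)
   = [ln(271.4848/170.1505) + (0.0249 + 0.5·0.1448²)·4.5425] / (0.1448·√4.5425)
   = [0.467223 + 0.160730] / 0.308614 = 2.034748
d₂ = d₁ − σ√T = 2.034748 − 0.308614 = 1.726134
N(d₁) = 0.979062,  N(d₂) = 0.957838,  e^(−rT) = 0.893054
E₀ = V₀·N(d₁) − D·e^(−rT)·N(d₂)
   = 271.4848·0.979062 − 170.1505·0.893054·0.957838 = 120.253456
B₀ = V₀ − E₀ = 271.4848 − 120.253456 = 151.231344
spread = −(1/T)·ln(B₀/D) − r = −(1/4.5425)·ln(151.231344/170.1505) − 0.0249 = 0.00104884
in basis points: 0.00104884 × 10⁴ = 10.4884 bp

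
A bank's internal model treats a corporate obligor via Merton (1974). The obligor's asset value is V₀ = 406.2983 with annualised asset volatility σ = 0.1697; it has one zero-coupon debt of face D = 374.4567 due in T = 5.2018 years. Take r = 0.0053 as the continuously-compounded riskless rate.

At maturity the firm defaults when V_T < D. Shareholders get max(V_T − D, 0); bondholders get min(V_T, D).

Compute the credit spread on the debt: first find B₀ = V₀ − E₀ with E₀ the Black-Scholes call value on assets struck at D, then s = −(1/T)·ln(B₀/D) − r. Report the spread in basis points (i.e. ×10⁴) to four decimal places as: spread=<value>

d₁ = [ln(V₀/D) + (r + σ²/2)T] / (σ√T)
   = [ln(406.2983/374.4567) + (0.0053 + 0.5·0.1697²)·5.2018] / (0.1697·√5.2018)
   = [0.081611 + 0.102470] / 0.387043 = 0.475612
d₂ = d₁ − σ√T = 0.475612 − 0.387043 = 0.088569
N(d₁) = 0.682824,  N(d₂) = 0.535288,  e^(−rT) = 0.972807
E₀ = V₀·N(d₁) − D·e^(−rT)·N(d₂)
   = 406.2983·0.682824 − 374.4567·0.972807·0.535288 = 82.438919
B₀ = V₀ − E₀ = 406.2983 − 82.438919 = 323.859381
spread = −(1/T)·ln(B₀/D) − r = −(1/5.2018)·ln(323.859381/374.4567) − 0.0053 = 0.02260703
in basis points: 0.02260703 × 10⁴ = 226.0703 bp

spread=226.0703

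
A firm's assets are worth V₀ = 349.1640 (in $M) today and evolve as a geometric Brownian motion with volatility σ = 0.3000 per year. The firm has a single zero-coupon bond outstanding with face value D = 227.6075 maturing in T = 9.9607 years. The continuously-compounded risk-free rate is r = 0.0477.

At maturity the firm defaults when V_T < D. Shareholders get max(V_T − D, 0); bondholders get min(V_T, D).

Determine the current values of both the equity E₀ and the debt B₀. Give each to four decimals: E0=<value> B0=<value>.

d₁ = [ln(V₀/D) + (r + σ²/2)T] / (σ√T)
   = [ln(349.1640/227.6075) + (0.0477 + 0.5·0.3000²)·9.9607] / (0.3000·√9.9607)
   = [0.427919 + 0.923357] / 0.946817 = 1.427177
d₂ = d₁ − σ√T = 1.427177 − 0.946817 = 0.480360
N(d₁) = 0.923236,  N(d₂) = 0.684514,  e^(−rT) = 0.621807
E₀ = V₀·N(d₁) − D·e^(−rT)·N(d₂)
   = 349.1640·0.923236 − 227.6075·0.621807·0.684514 = 225.482729
B₀ = V₀ − E₀ = 349.1640 − 225.482729 = 123.681271

E0=225.4827 B0=123.6813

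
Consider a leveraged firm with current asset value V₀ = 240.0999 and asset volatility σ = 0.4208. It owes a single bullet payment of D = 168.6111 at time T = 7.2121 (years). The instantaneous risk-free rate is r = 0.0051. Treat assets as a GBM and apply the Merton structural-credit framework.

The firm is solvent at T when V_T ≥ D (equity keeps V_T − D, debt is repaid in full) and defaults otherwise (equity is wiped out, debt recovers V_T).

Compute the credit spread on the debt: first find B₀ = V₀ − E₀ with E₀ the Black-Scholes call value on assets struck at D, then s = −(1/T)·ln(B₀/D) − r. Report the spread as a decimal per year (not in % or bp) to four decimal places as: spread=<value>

spread=0.0533

d₁ = [ln(V₀/D) + (r + σ²/2)T] / (σ√T)
   = [ln(240.0999/168.6111) + (0.0051 + 0.5·0.4208²)·7.2121] / (0.4208·√7.2121)
   = [0.353460 + 0.675315] / 1.130073 = 0.910361
d₂ = d₁ − σ√T = 0.910361 − 1.130073 = -0.219712
N(d₁) = 0.818684,  N(d₂) = 0.413048,  e^(−rT) = 0.963887
E₀ = V₀·N(d₁) − D·e^(−rT)·N(d₂)
   = 240.0999·0.818684 − 168.6111·0.963887·0.413048 = 129.436615
B₀ = V₀ − E₀ = 240.0999 − 129.436615 = 110.663285
spread = −(1/T)·ln(B₀/D) − r = −(1/7.2121)·ln(110.663285/168.6111) − 0.0051 = 0.05328837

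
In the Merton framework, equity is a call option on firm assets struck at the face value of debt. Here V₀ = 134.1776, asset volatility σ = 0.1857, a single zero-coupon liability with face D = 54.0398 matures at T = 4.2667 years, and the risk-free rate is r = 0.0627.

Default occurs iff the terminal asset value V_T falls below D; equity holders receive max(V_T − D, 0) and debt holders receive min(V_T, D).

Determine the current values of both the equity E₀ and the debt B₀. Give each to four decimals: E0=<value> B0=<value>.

E0=92.8308 B0=41.3468

d₁ = [ln(V₀/D) + (r + σ²/2)T] / (σ√T)
   = [ln(134.1776/54.0398) + (0.0627 + 0.5·0.1857²)·4.2667] / (0.1857·√4.2667)
   = [0.909443 + 0.341090] / 0.383582 = 3.260147
d₂ = d₁ − σ√T = 3.260147 − 0.383582 = 2.876566
N(d₁) = 0.999443,  N(d₂) = 0.997990,  e^(−rT) = 0.765273
E₀ = V₀·N(d₁) − D·e^(−rT)·N(d₂)
   = 134.1776·0.999443 − 54.0398·0.765273·0.997990 = 92.830801
B₀ = V₀ − E₀ = 134.1776 − 92.830801 = 41.346799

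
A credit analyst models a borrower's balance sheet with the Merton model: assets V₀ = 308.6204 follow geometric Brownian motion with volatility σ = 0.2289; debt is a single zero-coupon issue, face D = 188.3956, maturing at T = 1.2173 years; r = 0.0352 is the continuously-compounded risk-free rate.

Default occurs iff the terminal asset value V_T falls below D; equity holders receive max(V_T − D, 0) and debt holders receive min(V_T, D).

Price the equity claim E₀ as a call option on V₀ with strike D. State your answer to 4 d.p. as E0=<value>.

E0=128.4853

d₁ = [ln(V₀/D) + (r + σ²/2)T] / (σ√T)
   = [ln(308.6204/188.3956) + (0.0352 + 0.5·0.2289²)·1.2173] / (0.2289·√1.2173)
   = [0.493568 + 0.074739] / 0.252548 = 2.250291
d₂ = d₁ − σ√T = 2.250291 − 0.252548 = 1.997742
N(d₁) = 0.987785,  N(d₂) = 0.977128,  e^(−rT) = 0.958056
E₀ = V₀·N(d₁) − D·e^(−rT)·N(d₂)
   = 308.6204·0.987785 − 188.3956·0.958056·0.977128 = 128.485277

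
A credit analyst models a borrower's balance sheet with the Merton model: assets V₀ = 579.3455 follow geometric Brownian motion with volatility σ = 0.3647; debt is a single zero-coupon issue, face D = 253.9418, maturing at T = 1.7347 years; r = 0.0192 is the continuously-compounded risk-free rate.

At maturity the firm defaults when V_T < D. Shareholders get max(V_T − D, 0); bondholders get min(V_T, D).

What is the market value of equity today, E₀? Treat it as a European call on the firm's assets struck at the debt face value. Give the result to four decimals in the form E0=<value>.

E0=336.3404

d₁ = [ln(V₀/D) + (r + σ²/2)T] / (σ√T)
   = [ln(579.3455/253.9418) + (0.0192 + 0.5·0.3647²)·1.7347] / (0.3647·√1.7347)
   = [0.824794 + 0.148669] / 0.480339 = 2.026616
d₂ = d₁ − σ√T = 2.026616 − 0.480339 = 1.546277
N(d₁) = 0.978649,  N(d₂) = 0.938981,  e^(−rT) = 0.967242
E₀ = V₀·N(d₁) − D·e^(−rT)·N(d₂)
   = 579.3455·0.978649 − 253.9418·0.967242·0.938981 = 336.340379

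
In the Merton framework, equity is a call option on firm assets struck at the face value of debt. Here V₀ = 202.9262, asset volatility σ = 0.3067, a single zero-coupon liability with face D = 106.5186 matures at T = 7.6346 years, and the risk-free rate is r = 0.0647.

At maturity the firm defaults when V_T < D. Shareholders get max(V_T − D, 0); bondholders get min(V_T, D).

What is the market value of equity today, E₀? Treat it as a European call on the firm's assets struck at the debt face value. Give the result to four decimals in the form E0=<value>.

E0=141.7203

d₁ = [ln(V₀/D) + (r + σ²/2)T] / (σ√T)
   = [ln(202.9262/106.5186) + (0.0647 + 0.5·0.3067²)·7.6346] / (0.3067·√7.6346)
   = [0.644523 + 0.853033] / 0.847436 = 1.767160
d₂ = d₁ − σ√T = 1.767160 − 0.847436 = 0.919724
N(d₁) = 0.961399,  N(d₂) = 0.821142,  e^(−rT) = 0.610206
E₀ = V₀·N(d₁) − D·e^(−rT)·N(d₂)
   = 202.9262·0.961399 − 106.5186·0.610206·0.821142 = 141.720308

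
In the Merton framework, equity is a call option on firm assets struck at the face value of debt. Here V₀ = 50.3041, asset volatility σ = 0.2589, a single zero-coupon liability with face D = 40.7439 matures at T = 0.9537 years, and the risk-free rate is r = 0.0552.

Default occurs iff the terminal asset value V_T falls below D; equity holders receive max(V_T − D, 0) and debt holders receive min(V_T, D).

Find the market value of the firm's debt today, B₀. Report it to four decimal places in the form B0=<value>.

B0=37.8017

d₁ = [ln(V₀/D) + (r + σ²/2)T] / (σ√T)
   = [ln(50.3041/40.7439) + (0.0552 + 0.5·0.2589²)·0.9537] / (0.2589·√0.9537)
   = [0.210780 + 0.084607] / 0.252835 = 1.168300
d₂ = d₁ − σ√T = 1.168300 − 0.252835 = 0.915464
N(d₁) = 0.878657,  N(d₂) = 0.820026,  e^(−rT) = 0.948717
E₀ = V₀·N(d₁) − D·e^(−rT)·N(d₂)
   = 50.3041·0.878657 − 40.7439·0.948717·0.820026 = 12.502398
B₀ = V₀ − E₀ = 50.3041 − 12.502398 = 37.801702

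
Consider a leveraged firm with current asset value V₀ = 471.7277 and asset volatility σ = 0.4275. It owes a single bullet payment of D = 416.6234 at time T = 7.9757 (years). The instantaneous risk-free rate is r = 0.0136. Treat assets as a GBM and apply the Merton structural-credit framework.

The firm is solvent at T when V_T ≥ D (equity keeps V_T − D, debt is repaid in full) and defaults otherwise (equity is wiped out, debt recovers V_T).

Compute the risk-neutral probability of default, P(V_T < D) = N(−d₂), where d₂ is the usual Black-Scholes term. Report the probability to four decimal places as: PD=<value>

d₁ = [ln(V₀/D) + (r + σ²/2)T] / (σ√T)
   = [ln(471.7277/416.6234) + (0.0136 + 0.5·0.4275²)·7.9757] / (0.4275·√7.9757)
   = [0.124219 + 0.837274] / 1.207315 = 0.796390
d₂ = d₁ − σ√T = 0.796390 − 1.207315 = -0.410925
risk-neutral PD = N(−d₂) = N(0.410925) = 0.659436

PD=0.6594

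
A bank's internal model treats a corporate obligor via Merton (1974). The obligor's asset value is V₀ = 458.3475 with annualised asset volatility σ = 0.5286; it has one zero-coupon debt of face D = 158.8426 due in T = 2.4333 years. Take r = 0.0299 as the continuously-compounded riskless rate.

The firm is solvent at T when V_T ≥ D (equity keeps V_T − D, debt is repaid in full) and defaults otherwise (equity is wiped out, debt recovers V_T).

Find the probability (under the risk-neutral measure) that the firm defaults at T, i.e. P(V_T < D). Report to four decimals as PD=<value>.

d₁ = [ln(V₀/D) + (r + σ²/2)T] / (σ√T)
   = [ln(458.3475/158.8426) + (0.0299 + 0.5·0.5286²)·2.4333] / (0.5286·√2.4333)
   = [1.059714 + 0.412710] / 0.824565 = 1.785697
d₂ = d₁ − σ√T = 1.785697 − 0.824565 = 0.961132
risk-neutral PD = N(−d₂) = N(-0.961132) = 0.168243

PD=0.1682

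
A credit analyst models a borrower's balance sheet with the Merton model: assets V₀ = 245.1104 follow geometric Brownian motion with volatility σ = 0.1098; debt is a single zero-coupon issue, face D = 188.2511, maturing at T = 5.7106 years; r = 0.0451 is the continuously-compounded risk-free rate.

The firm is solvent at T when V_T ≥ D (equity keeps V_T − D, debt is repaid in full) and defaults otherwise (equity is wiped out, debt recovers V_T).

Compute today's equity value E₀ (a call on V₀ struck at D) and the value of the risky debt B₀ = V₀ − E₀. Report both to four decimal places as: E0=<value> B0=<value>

d₁ = [ln(V₀/D) + (r + σ²/2)T] / (σ√T)
   = [ln(245.1104/188.2511) + (0.0451 + 0.5·0.1098²)·5.7106] / (0.1098·√5.7106)
   = [0.263932 + 0.291972] / 0.262388 = 2.118636
d₂ = d₁ − σ√T = 2.118636 − 0.262388 = 1.856248
N(d₁) = 0.982939,  N(d₂) = 0.968291,  e^(−rT) = 0.772944
E₀ = V₀·N(d₁) − D·e^(−rT)·N(d₂)
   = 245.1104·0.982939 − 188.2511·0.772944·0.968291 = 100.034929
B₀ = V₀ − E₀ = 245.1104 − 100.034929 = 145.075471

E0=100.0349 B0=145.0755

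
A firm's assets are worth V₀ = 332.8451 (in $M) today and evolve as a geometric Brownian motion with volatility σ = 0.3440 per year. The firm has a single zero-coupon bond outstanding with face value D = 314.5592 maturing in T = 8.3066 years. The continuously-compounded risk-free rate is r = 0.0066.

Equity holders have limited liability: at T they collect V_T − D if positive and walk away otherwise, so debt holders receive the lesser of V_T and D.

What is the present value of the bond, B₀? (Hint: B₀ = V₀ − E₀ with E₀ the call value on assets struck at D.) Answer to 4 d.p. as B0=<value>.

B0=194.8276

d₁ = [ln(V₀/D) + (r + σ²/2)T] / (σ√T)
   = [ln(332.8451/314.5592) + (0.0066 + 0.5·0.3440²)·8.3066] / (0.3440·√8.3066)
   = [0.056505 + 0.546308] / 0.991448 = 0.608013
d₂ = d₁ − σ√T = 0.608013 − 0.991448 = -0.383435
N(d₁) = 0.728411,  N(d₂) = 0.350698,  e^(−rT) = 0.946652
E₀ = V₀·N(d₁) − D·e^(−rT)·N(d₂)
   = 332.8451·0.728411 − 314.5592·0.946652·0.350698 = 138.017541
B₀ = V₀ − E₀ = 332.8451 − 138.017541 = 194.827559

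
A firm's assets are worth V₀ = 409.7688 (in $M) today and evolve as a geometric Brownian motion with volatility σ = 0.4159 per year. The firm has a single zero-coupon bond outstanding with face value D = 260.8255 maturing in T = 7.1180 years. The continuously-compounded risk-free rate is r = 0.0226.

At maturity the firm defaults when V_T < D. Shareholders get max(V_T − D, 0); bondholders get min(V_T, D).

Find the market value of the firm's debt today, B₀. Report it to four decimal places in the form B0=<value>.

B0=165.7727

d₁ = [ln(V₀/D) + (r + σ²/2)T] / (σ√T)
   = [ln(409.7688/260.8255) + (0.0226 + 0.5·0.4159²)·7.1180] / (0.4159·√7.1180)
   = [0.451741 + 0.776477] / 1.109604 = 1.106898
d₂ = d₁ − σ√T = 1.106898 − 1.109604 = -0.002705
N(d₁) = 0.865831,  N(d₂) = 0.498921,  e^(−rT) = 0.851405
E₀ = V₀·N(d₁) − D·e^(−rT)·N(d₂)
   = 409.7688·0.865831 − 260.8255·0.851405·0.498921 = 243.996103
B₀ = V₀ − E₀ = 409.7688 − 243.996103 = 165.772697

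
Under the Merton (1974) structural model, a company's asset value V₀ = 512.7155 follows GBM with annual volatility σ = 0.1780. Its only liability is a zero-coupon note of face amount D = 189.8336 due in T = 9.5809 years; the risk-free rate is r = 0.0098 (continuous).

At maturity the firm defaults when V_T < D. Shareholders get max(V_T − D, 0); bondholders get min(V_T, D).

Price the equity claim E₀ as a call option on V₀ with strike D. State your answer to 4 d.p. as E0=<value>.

d₁ = [ln(V₀/D) + (r + σ²/2)T] / (σ√T)
   = [ln(512.7155/189.8336) + (0.0098 + 0.5·0.1780²)·9.5809] / (0.1780·√9.5809)
   = [0.993573 + 0.245673] / 0.550964 = 2.249234
d₂ = d₁ − σ√T = 2.249234 − 0.550964 = 1.698270
N(d₁) = 0.987751,  N(d₂) = 0.955272,  e^(−rT) = 0.910380
E₀ = V₀·N(d₁) − D·e^(−rT)·N(d₂)
   = 512.7155·0.987751 − 189.8336·0.910380·0.955272 = 341.344568

E0=341.3446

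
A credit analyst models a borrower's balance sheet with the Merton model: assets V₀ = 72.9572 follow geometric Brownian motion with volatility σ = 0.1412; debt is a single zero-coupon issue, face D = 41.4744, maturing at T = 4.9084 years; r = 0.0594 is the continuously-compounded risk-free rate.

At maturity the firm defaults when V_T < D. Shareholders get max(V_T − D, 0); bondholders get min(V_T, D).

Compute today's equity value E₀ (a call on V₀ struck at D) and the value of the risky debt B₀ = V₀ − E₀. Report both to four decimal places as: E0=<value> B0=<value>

d₁ = [ln(V₀/D) + (r + σ²/2)T] / (σ√T)
   = [ln(72.9572/41.4744) + (0.0594 + 0.5·0.1412²)·4.9084] / (0.1412·√4.9084)
   = [0.564797 + 0.340489] / 0.312827 = 2.893884
d₂ = d₁ − σ√T = 2.893884 − 0.312827 = 2.581057
N(d₁) = 0.998097,  N(d₂) = 0.995075,  e^(−rT) = 0.747098
E₀ = V₀·N(d₁) − D·e^(−rT)·N(d₂)
   = 72.9572·0.998097 − 41.4744·0.747098·0.995075 = 41.985557
B₀ = V₀ − E₀ = 72.9572 − 41.985557 = 30.971643

E0=41.9856 B0=30.9716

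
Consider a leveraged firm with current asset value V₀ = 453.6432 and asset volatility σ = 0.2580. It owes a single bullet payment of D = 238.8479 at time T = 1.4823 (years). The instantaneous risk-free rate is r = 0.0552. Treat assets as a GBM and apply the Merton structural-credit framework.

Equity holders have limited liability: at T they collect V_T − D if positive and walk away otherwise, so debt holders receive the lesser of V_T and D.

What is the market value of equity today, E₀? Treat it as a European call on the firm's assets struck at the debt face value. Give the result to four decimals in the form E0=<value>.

E0=233.9173

d₁ = [ln(V₀/D) + (r + σ²/2)T] / (σ√T)
   = [ln(453.6432/238.8479) + (0.0552 + 0.5·0.2580²)·1.4823] / (0.2580·√1.4823)
   = [0.641484 + 0.131157] / 0.314114 = 2.459744
d₂ = d₁ − σ√T = 2.459744 − 0.314114 = 2.145630
N(d₁) = 0.993048,  N(d₂) = 0.984049,  e^(−rT) = 0.921435
E₀ = V₀·N(d₁) − D·e^(−rT)·N(d₂)
   = 453.6432·0.993048 − 238.8479·0.921435·0.984049 = 233.917327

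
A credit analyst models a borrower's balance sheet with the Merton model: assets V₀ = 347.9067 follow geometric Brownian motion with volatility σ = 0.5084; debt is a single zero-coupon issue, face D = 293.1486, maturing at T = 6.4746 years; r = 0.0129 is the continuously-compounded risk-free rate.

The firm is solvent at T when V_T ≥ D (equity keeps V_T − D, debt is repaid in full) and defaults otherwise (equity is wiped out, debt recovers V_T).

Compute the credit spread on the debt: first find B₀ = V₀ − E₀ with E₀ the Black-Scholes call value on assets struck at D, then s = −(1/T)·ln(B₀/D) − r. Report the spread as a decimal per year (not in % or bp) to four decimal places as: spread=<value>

spread=0.0832

d₁ = [ln(V₀/D) + (r + σ²/2)T] / (σ√T)
   = [ln(347.9067/293.1486) + (0.0129 + 0.5·0.5084²)·6.4746] / (0.5084·√6.4746)
   = [0.171255 + 0.920269] / 1.293636 = 0.843764
d₂ = d₁ − σ√T = 0.843764 − 1.293636 = -0.449871
N(d₁) = 0.800599,  N(d₂) = 0.326402,  e^(−rT) = 0.919871
E₀ = V₀·N(d₁) − D·e^(−rT)·N(d₂)
   = 347.9067·0.800599 − 293.1486·0.919871·0.326402 = 190.516867
B₀ = V₀ − E₀ = 347.9067 − 190.516867 = 157.389833
spread = −(1/T)·ln(B₀/D) − r = −(1/6.4746)·ln(157.389833/293.1486) − 0.0129 = 0.08316059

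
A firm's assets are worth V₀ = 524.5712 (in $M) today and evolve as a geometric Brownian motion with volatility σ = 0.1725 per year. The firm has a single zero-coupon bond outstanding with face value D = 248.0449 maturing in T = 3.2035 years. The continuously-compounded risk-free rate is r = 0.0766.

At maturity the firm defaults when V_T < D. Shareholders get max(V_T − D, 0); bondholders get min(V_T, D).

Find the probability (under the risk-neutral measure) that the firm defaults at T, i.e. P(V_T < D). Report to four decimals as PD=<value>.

d₁ = [ln(V₀/D) + (r + σ²/2)T] / (σ√T)
   = [ln(524.5712/248.0449) + (0.0766 + 0.5·0.1725²)·3.2035] / (0.1725·√3.2035)
   = [0.748971 + 0.293050] / 0.308746 = 3.375011
d₂ = d₁ − σ√T = 3.375011 − 0.308746 = 3.066265
risk-neutral PD = N(−d₂) = N(-3.066265) = 0.001084

PD=0.0011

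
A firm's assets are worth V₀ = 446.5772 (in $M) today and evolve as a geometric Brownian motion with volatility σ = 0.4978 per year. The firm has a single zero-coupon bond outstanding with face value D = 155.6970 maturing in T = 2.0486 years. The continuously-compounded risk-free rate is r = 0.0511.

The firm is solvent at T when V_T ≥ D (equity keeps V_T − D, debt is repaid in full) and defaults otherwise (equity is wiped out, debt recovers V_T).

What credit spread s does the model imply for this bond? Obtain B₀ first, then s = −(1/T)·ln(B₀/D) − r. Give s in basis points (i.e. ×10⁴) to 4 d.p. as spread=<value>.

d₁ = [ln(V₀/D) + (r + σ²/2)T] / (σ√T)
   = [ln(446.5772/155.6970) + (0.0511 + 0.5·0.4978²)·2.0486] / (0.4978·√2.0486)
   = [1.053700 + 0.358510] / 0.712498 = 1.982056
d₂ = d₁ − σ√T = 1.982056 − 0.712498 = 1.269558
N(d₁) = 0.976264,  N(d₂) = 0.897879,  e^(−rT) = 0.900610
E₀ = V₀·N(d₁) − D·e^(−rT)·N(d₂)
   = 446.5772·0.976264 − 155.6970·0.900610·0.897879 = 310.074453
B₀ = V₀ − E₀ = 446.5772 − 310.074453 = 136.502747
spread = −(1/T)·ln(B₀/D) − r = −(1/2.0486)·ln(136.502747/155.6970) − 0.0511 = 0.01312292
in basis points: 0.01312292 × 10⁴ = 131.2292 bp

spread=131.2292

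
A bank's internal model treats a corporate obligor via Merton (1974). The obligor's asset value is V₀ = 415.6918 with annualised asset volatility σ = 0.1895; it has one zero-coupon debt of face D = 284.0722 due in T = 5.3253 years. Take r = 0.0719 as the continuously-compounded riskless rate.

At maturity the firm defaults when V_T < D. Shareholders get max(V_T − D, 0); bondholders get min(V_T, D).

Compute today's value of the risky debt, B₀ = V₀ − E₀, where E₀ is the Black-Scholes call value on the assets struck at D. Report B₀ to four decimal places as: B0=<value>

B0=191.7158

d₁ = [ln(V₀/D) + (r + σ²/2)T] / (σ√T)
   = [ln(415.6918/284.0722) + (0.0719 + 0.5·0.1895²)·5.3253] / (0.1895·√5.3253)
   = [0.380716 + 0.478505] / 0.437302 = 1.964824
d₂ = d₁ − σ√T = 1.964824 − 0.437302 = 1.527523
N(d₁) = 0.975283,  N(d₂) = 0.936684,  e^(−rT) = 0.681889
E₀ = V₀·N(d₁) − D·e^(−rT)·N(d₂)
   = 415.6918·0.975283 − 284.0722·0.681889·0.936684 = 223.976027
B₀ = V₀ − E₀ = 415.6918 − 223.976027 = 191.715773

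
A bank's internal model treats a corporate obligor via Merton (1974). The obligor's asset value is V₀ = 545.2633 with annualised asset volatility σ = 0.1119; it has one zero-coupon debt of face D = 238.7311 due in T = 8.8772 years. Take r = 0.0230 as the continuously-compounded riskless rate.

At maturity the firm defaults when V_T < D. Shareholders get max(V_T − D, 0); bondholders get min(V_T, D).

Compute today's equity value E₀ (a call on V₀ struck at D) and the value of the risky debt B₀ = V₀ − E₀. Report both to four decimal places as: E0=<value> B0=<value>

d₁ = [ln(V₀/D) + (r + σ²/2)T] / (σ√T)
   = [ln(545.2633/238.7311) + (0.0230 + 0.5·0.1119²)·8.8772] / (0.1119·√8.8772)
   = [0.825931 + 0.259754] / 0.333402 = 3.256385
d₂ = d₁ − σ√T = 3.256385 − 0.333402 = 2.922983
N(d₁) = 0.999436,  N(d₂) = 0.998267,  e^(−rT) = 0.815319
E₀ = V₀·N(d₁) − D·e^(−rT)·N(d₂)
   = 545.2633·0.999436 − 238.7311·0.815319·0.998267 = 350.651021
B₀ = V₀ − E₀ = 545.2633 − 350.651021 = 194.612279

E0=350.6510 B0=194.6123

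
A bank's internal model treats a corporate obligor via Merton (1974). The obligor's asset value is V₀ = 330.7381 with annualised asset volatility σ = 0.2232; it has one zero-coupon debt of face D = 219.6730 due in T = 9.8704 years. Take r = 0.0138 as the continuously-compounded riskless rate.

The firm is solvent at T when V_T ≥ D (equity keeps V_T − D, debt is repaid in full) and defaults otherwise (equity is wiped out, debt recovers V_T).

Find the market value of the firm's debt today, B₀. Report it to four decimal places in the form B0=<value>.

d₁ = [ln(V₀/D) + (r + σ²/2)T] / (σ√T)
   = [ln(330.7381/219.6730) + (0.0138 + 0.5·0.2232²)·9.8704] / (0.2232·√9.8704)
   = [0.409187 + 0.382074] / 0.701232 = 1.128388
d₂ = d₁ − σ√T = 1.128388 − 0.701232 = 0.427156
N(d₁) = 0.870422,  N(d₂) = 0.665367,  e^(−rT) = 0.872658
E₀ = V₀·N(d₁) − D·e^(−rT)·N(d₂)
   = 330.7381·0.870422 − 219.6730·0.872658·0.665367 = 160.331198
B₀ = V₀ − E₀ = 330.7381 − 160.331198 = 170.406902

B0=170.4069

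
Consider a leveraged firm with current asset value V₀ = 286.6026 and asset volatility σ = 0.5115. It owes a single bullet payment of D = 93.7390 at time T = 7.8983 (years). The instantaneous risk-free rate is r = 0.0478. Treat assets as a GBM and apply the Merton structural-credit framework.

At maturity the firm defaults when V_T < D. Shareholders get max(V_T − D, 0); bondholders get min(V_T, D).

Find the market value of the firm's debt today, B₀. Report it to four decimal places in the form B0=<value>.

d₁ = [ln(V₀/D) + (r + σ²/2)T] / (σ√T)
   = [ln(286.6026/93.7390) + (0.0478 + 0.5·0.5115²)·7.8983] / (0.5115·√7.8983)
   = [1.117582 + 1.410764] / 1.437515 = 1.758831
d₂ = d₁ − σ√T = 1.758831 − 1.437515 = 0.321316
N(d₁) = 0.960697,  N(d₂) = 0.626014,  e^(−rT) = 0.685547
E₀ = V₀·N(d₁) − D·e^(−rT)·N(d₂)
   = 286.6026·0.960697 − 93.7390·0.685547·0.626014 = 235.109000
B₀ = V₀ − E₀ = 286.6026 − 235.109000 = 51.493600

B0=51.4936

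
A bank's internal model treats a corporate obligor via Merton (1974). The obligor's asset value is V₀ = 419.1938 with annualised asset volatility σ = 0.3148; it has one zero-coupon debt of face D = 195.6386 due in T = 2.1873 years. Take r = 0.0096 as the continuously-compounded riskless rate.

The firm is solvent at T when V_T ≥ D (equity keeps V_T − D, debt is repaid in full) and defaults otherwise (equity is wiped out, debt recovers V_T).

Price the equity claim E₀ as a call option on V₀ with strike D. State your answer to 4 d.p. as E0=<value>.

E0=230.0909

d₁ = [ln(V₀/D) + (r + σ²/2)T] / (σ√T)
   = [ln(419.1938/195.6386) + (0.0096 + 0.5·0.3148²)·2.1873] / (0.3148·√2.1873)
   = [0.762064 + 0.129378] / 0.465574 = 1.914715
d₂ = d₁ − σ√T = 1.914715 − 0.465574 = 1.449141
N(d₁) = 0.972236,  N(d₂) = 0.926351,  e^(−rT) = 0.979221
E₀ = V₀·N(d₁) − D·e^(−rT)·N(d₂)
   = 419.1938·0.972236 − 195.6386·0.979221·0.926351 = 230.090942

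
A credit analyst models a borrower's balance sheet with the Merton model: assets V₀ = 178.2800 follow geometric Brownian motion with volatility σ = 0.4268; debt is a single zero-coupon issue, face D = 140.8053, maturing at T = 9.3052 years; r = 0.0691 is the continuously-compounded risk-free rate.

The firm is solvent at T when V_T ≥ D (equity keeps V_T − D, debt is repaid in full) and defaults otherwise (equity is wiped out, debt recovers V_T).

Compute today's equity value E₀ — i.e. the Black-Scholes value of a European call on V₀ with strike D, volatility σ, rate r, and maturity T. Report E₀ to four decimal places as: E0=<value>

E0=124.0806

d₁ = [ln(V₀/D) + (r + σ²/2)T] / (σ√T)
   = [ln(178.2800/140.8053) + (0.0691 + 0.5·0.4268²)·9.3052] / (0.4268·√9.3052)
   = [0.235977 + 1.490499] / 1.301929 = 1.326091
d₂ = d₁ − σ√T = 1.326091 − 1.301929 = 0.024162
N(d₁) = 0.907595,  N(d₂) = 0.509638,  e^(−rT) = 0.525719
E₀ = V₀·N(d₁) − D·e^(−rT)·N(d₂)
   = 178.2800·0.907595 − 140.8053·0.525719·0.509638 = 124.080630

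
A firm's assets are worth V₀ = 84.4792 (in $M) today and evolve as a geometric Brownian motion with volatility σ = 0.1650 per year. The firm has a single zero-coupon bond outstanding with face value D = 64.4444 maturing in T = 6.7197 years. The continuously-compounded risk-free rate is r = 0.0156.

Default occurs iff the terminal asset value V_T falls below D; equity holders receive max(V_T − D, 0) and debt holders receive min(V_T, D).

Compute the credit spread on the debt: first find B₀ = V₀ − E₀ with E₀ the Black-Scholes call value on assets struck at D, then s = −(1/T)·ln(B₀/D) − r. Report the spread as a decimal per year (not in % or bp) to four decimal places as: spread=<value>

spread=0.0081

d₁ = [ln(V₀/D) + (r + σ²/2)T] / (σ√T)
   = [ln(84.4792/64.4444) + (0.0156 + 0.5·0.1650²)·6.7197] / (0.1650·√6.7197)
   = [0.270703 + 0.196299] / 0.427719 = 1.091842
d₂ = d₁ − σ√T = 1.091842 − 0.427719 = 0.664122
N(d₁) = 0.862549,  N(d₂) = 0.746694,  e^(−rT) = 0.900480
E₀ = V₀·N(d₁) − D·e^(−rT)·N(d₂)
   = 84.4792·0.862549 − 64.4444·0.900480·0.746694 = 29.536100
B₀ = V₀ − E₀ = 84.4792 − 29.536100 = 54.943100
spread = −(1/T)·ln(B₀/D) − r = −(1/6.7197)·ln(54.943100/64.4444) − 0.0156 = 0.00813688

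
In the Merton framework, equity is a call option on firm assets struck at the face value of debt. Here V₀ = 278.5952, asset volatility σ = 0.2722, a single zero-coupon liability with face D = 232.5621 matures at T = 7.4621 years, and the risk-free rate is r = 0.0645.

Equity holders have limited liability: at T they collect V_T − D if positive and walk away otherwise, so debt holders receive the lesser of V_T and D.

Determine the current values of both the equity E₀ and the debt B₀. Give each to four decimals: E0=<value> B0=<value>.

E0=149.4638 B0=129.1314

d₁ = [ln(V₀/D) + (r + σ²/2)T] / (σ√T)
   = [ln(278.5952/232.5621) + (0.0645 + 0.5·0.2722²)·7.4621] / (0.2722·√7.4621)
   = [0.180603 + 0.757750] / 0.743565 = 1.261965
d₂ = d₁ − σ√T = 1.261965 − 0.743565 = 0.518400
N(d₁) = 0.896519,  N(d₂) = 0.697910,  e^(−rT) = 0.617976
E₀ = V₀·N(d₁) − D·e^(−rT)·N(d₂)
   = 278.5952·0.896519 − 232.5621·0.617976·0.697910 = 149.463787
B₀ = V₀ − E₀ = 278.5952 − 149.463787 = 129.131413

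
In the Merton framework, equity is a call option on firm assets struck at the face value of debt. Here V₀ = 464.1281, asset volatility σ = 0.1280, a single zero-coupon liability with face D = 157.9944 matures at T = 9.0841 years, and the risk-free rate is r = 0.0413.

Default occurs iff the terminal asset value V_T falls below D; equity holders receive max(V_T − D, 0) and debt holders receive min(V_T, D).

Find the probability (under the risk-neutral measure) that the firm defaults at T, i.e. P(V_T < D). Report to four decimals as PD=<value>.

d₁ = [ln(V₀/D) + (r + σ²/2)T] / (σ√T)
   = [ln(464.1281/157.9944) + (0.0413 + 0.5·0.1280²)·9.0841] / (0.1280·√9.0841)
   = [1.077601 + 0.449590] / 0.385790 = 3.958608
d₂ = d₁ − σ√T = 3.958608 − 0.385790 = 3.572818
risk-neutral PD = N(−d₂) = N(-3.572818) = 0.000177

PD=0.0002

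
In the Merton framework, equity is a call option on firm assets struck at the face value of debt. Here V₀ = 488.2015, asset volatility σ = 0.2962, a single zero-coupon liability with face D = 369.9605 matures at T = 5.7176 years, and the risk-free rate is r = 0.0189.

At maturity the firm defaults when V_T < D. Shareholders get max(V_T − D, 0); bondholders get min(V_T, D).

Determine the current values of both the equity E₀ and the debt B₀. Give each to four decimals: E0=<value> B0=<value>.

E0=207.0641 B0=281.1374

d₁ = [ln(V₀/D) + (r + σ²/2)T] / (σ√T)
   = [ln(488.2015/369.9605) + (0.0189 + 0.5·0.2962²)·5.7176] / (0.2962·√5.7176)
   = [0.277332 + 0.358878] / 0.708259 = 0.898273
d₂ = d₁ − σ√T = 0.898273 − 0.708259 = 0.190014
N(d₁) = 0.815480,  N(d₂) = 0.575351,  e^(−rT) = 0.897571
E₀ = V₀·N(d₁) − D·e^(−rT)·N(d₂)
   = 488.2015·0.815480 − 369.9605·0.897571·0.575351 = 207.064067
B₀ = V₀ − E₀ = 488.2015 − 207.064067 = 281.137433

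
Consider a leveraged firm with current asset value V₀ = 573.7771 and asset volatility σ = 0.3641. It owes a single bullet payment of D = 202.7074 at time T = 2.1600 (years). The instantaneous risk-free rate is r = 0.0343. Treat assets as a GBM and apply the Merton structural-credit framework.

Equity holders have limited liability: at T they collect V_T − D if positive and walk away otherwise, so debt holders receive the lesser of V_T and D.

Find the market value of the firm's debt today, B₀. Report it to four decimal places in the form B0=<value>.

d₁ = [ln(V₀/D) + (r + σ²/2)T] / (σ√T)
   = [ln(573.7771/202.7074) + (0.0343 + 0.5·0.3641²)·2.1600] / (0.3641·√2.1600)
   = [1.040477 + 0.217262] / 0.535116 = 2.350408
d₂ = d₁ − σ√T = 2.350408 − 0.535116 = 1.815292
N(d₁) = 0.990624,  N(d₂) = 0.965261,  e^(−rT) = 0.928590
E₀ = V₀·N(d₁) − D·e^(−rT)·N(d₂)
   = 573.7771·0.990624 − 202.7074·0.928590·0.965261 = 386.704150
B₀ = V₀ − E₀ = 573.7771 − 386.704150 = 187.072950

B0=187.0729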